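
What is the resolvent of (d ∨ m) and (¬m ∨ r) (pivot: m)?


The clauses contain complementary literals m and ¬m.
Resolution eliminates this pair and disjoins the remaining literals (merging duplicates).

(d ∨ r)


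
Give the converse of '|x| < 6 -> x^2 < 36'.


The converse of (P → Q) is (Q → P). It is not in general equivalent to the original.
Here P = '|x| < 6' and Q = 'x^2 < 36'.

If x^2 < 36, then |x| < 6.


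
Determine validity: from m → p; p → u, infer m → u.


This matches the form of hypothetical syllogism: the conclusion follows in every model of the premises.

Valid.


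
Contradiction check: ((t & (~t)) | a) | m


Truth table over {a, m, t}:
a | m | t | φ
-------------
False | False | False | False
True | False | False | True
False | True | False | True
True | True | False | True
False | False | True | False
True | False | True | True
False | True | True | True
True | True | True | True
Satisfying assignment at row 2: a=True, m=False, t=False gives True.

No, it is not a contradiction.


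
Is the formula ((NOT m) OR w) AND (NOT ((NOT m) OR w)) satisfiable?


Check all 4 assignments over {m, w}:
m | w | φ
---------
F | F | F
T | F | F
F | T | F
T | T | F
No assignment makes the formula true.

Unsatisfiable.


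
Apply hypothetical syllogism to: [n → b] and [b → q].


Hypothetical syllogism: from (P → Q) and (Q → R), infer (P → R).
Chain the two implications through the shared middle term 'b'.

n → q


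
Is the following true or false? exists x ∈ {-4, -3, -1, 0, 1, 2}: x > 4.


Evaluate the predicate on each element: -4:False, -3:False, -1:False, 0:False, 1:False, 2:False.
No element satisfies the predicate.

False


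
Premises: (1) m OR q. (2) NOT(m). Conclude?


Disjunctive syllogism: from (P ∨ Q) and ¬P, infer Q.
One disjunct, 'm', is ruled out; the other must hold.

q


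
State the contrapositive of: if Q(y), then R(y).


The contrapositive of (P → Q) is (¬Q → ¬P); it is logically equivalent to the original.
Here P = 'Q(y)' and Q = 'R(y)'.

If not (R(y)), then not (Q(y)).


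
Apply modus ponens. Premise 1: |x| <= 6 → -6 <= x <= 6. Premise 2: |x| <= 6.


Modus ponens: from (P → Q) and P, infer Q.
P = '|x| <= 6' is asserted, and P → Q holds, so Q follows.

-6 <= x <= 6.


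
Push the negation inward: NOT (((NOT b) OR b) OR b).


De Morgan: the negation of a disjunction is the conjunction of the negations.
Distribute NOT across OR, flipping it to AND, and negate each literal.

(b AND (NOT b)) AND (NOT b)


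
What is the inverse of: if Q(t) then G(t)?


The inverse of (P → Q) is (¬P → ¬Q). It is equivalent to the converse, not to the original.
Here P = 'Q(t)' and Q = 'G(t)'.

If not (Q(t)), then not (G(t)).


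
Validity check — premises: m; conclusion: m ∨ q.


This matches the form of disjunction introduction: the conclusion follows in every model of the premises.

Valid.


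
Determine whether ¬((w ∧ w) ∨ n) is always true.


Build the truth table over {n, w}:
n | w | φ
---------
F | F | T
T | F | F
F | T | F
T | T | F
Counterexample at row 2: with n=T, w=F, the formula is F.

No, it is not a tautology.


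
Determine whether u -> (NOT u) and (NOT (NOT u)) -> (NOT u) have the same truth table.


Compare truth tables:
u | φ | ψ
---------
F | T | T
T | F | F
The columns φ and ψ agree on every row.

Yes, they are logically equivalent.


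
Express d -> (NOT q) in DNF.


Step 1: Rewrite d → (¬q) as ¬d ∨ (¬q).

(NOT d) OR (NOT q)


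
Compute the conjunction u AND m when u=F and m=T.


Conjunction is true only when both operands are true.
Substitute: u=F, m=T.
F AND T evaluates to F.

F


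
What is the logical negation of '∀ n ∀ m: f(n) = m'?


Negation flips each quantifier (∀↔∃) and negates the inner predicate.
¬(∀ n ∀ m: φ) = ∃ n ∃ m: ¬φ.

∃ n ∃ m: ¬(f(n) = m)


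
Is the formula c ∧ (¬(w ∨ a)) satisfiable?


Search for a satisfying assignment over {a, c, w}.
Try a=F, c=T, w=F: the formula evaluates to T.
A satisfying assignment exists.

Satisfiable.


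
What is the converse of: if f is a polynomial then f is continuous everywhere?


The converse of (P → Q) is (Q → P). It is not in general equivalent to the original.
Here P = 'f is a polynomial' and Q = 'f is continuous everywhere'.

If f is continuous everywhere, then f is a polynomial.


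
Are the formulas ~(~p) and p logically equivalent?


Compare truth tables:
p | φ | ψ
---------
False | False | False
True | True | True
The columns φ and ψ agree on every row.

Yes, they are logically equivalent.


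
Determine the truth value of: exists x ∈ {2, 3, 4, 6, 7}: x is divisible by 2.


Evaluate the predicate on each element: 2:True, 3:False, 4:True, 6:True, 7:False.
Witness x = 2 satisfies the predicate.

True


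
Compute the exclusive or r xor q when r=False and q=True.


Exclusive or is true when exactly one operand is true.
Substitute: r=False, q=True.
False xor True evaluates to True.

True


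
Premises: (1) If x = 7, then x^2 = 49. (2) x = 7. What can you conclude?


Modus ponens: from (P → Q) and P, infer Q.
P = 'x = 7' is asserted, and P → Q holds, so Q follows.

x^2 = 49.


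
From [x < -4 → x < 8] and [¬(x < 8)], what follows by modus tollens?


Modus tollens: from (P → Q) and ¬Q, infer ¬P.
Q = 'x < 8' is denied; since P → Q, P must also fail.

Not (x < -4).


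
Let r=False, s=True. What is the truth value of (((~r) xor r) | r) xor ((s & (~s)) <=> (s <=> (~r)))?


Substitute r=False, s=True:
~r = True
(~r) xor r = True xor False = True
((~r) xor r) | r = True | False = True
~s = False
s & (~s) = True & False = False
~r = True
s <=> (~r) = True <=> True = True
(s & (~s)) <=> (s <=> (~r)) = False <=> True = False
(((~r) xor r) | r) xor ((s & (~s)) <=> (s <=> (~r))) = True xor False = True

True


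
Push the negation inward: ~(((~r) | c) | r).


De Morgan: the negation of a disjunction is the conjunction of the negations.
Distribute ~ across |, flipping it to &, and negate each literal.

(r & (~c)) & (~r)


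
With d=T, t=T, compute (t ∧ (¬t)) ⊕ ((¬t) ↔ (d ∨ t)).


Substitute d=T, t=T:
¬t = F
t ∧ (¬t) = T ∧ F = F
¬t = F
d ∨ t = T ∨ T = T
(¬t) ↔ (d ∨ t) = F ↔ T = F
(t ∧ (¬t)) ⊕ ((¬t) ↔ (d ∨ t)) = F ⊕ F = F

F


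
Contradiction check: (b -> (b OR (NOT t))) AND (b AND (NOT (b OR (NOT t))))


Truth table over {b, t}:
b | t | φ
---------
F | F | F
T | F | F
F | T | F
T | T | F
Every row is false.

Yes, it is a contradiction.


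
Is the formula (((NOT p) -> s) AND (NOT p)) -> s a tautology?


Build the truth table over {p, s}:
p | s | φ
---------
F | F | T
T | F | T
F | T | T
T | T | T
Every row evaluates to true.

Yes, it is a tautology.


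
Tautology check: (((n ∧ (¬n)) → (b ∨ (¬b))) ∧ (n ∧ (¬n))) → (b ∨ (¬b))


Build the truth table over {b, n}:
b | n | φ
---------
F | F | T
T | F | T
F | T | T
T | T | T
Every row evaluates to true.

Yes, it is a tautology.


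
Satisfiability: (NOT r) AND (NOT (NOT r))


Check all 2 assignments over {r}:
r | φ
-----
F | F
T | F
No assignment makes the formula true.

Unsatisfiable.


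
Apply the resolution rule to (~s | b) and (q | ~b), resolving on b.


The clauses contain complementary literals b and ~b.
Resolution eliminates this pair and disjoins the remaining literals (merging duplicates).

(~s | q)


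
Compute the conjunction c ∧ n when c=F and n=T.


Conjunction is true only when both operands are true.
Substitute: c=F, n=T.
F ∧ T evaluates to F.

F


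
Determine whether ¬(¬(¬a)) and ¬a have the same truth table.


Compare truth tables:
a | φ | ψ
---------
F | T | T
T | F | F
The columns φ and ψ agree on every row.

Yes, they are logically equivalent.


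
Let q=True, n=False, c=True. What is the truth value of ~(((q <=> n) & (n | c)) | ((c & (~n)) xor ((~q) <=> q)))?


Substitute q=True, n=False, c=True:
q <=> n = True <=> False = False
n | c = False | True = True
(q <=> n) & (n | c) = False & True = False
~n = True
c & (~n) = True & True = True
~q = False
(~q) <=> q = False <=> True = False
(c & (~n)) xor ((~q) <=> q) = True xor False = True
((q <=> n) & (n | c)) | ((c & (~n)) xor ((~q) <=> q)) = False | True = True
~(((q <=> n) & (n | c)) | ((c & (~n)) xor ((~q) <=> q))) = False

False


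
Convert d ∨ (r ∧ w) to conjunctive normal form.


Step 1: Distribute ∨ over ∧: d ∨ (r ∧ w) = (d ∨ r) ∧ (d ∨ w).

(d ∨ r) ∧ (d ∨ w)


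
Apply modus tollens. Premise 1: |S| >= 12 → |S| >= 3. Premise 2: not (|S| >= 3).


Modus tollens: from (P → Q) and ¬Q, infer ¬P.
Q = '|S| >= 3' is denied; since P → Q, P must also fail.

Not (|S| >= 12).


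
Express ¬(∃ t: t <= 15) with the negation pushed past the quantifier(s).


¬(∀ x: φ) = ∃ x: ¬φ, and ¬(∃ x: φ) = ∀ x: ¬φ.
Apply to the existential statement.

∀ t: ¬(t <= 15)


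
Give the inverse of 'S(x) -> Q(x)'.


The inverse of (P → Q) is (¬P → ¬Q). It is equivalent to the converse, not to the original.
Here P = 'S(x)' and Q = 'Q(x)'.

If not (S(x)), then not (Q(x)).


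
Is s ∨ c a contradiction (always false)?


Truth table over {c, s}:
c | s | φ
---------
F | F | F
T | F | T
F | T | T
T | T | T
Satisfying assignment at row 2: c=T, s=F gives T.

No, it is not a contradiction.


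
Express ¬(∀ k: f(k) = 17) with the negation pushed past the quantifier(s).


¬(∀ x: φ) = ∃ x: ¬φ, and ¬(∃ x: φ) = ∀ x: ¬φ.
Apply to the universal statement.

∃ k: ¬(f(k) = 17)


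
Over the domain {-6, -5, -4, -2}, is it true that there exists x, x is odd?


Evaluate the predicate on each element: -6:F, -5:T, -4:F, -2:F.
Witness x = -5 satisfies the predicate.

T


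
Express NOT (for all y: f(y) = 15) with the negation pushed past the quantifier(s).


¬(for all x: φ) = there exists x: ¬φ, and ¬(there exists x: φ) = for all x: ¬φ.
Apply to the universal statement.

there exists y: NOT(f(y) = 15)


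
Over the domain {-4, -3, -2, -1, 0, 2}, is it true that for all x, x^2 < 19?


Evaluate the predicate on each element: -4:T, -3:T, -2:T, -1:T, 0:T, 2:T.
Every element satisfies the predicate.

T


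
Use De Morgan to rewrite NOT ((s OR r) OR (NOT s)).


De Morgan: the negation of a disjunction is the conjunction of the negations.
Distribute NOT across OR, flipping it to AND, and negate each literal.

((NOT s) AND (NOT r)) AND s


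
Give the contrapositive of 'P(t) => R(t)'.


The contrapositive of (P → Q) is (¬Q → ¬P); it is logically equivalent to the original.
Here P = 'P(t)' and Q = 'R(t)'.

If not (R(t)), then not (P(t)).


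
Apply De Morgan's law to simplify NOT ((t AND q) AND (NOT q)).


De Morgan: the negation of a conjunction is the disjunction of the negations.
Distribute NOT across AND, flipping it to OR, and negate each literal.

((NOT t) OR (NOT q)) OR q


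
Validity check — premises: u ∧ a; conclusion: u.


This matches the form of conjunction elimination: the conclusion follows in every model of the premises.

Valid.


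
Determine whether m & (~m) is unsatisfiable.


Truth table over {m}:
m | φ
-----
False | False
True | False
Every row is false.

Yes, it is a contradiction.


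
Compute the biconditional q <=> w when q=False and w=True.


Biconditional is true when both operands have the same truth value.
Substitute: q=False, w=True.
False <=> True evaluates to False.

False


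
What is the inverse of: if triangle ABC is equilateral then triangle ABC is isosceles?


The inverse of (P → Q) is (¬P → ¬Q). It is equivalent to the converse, not to the original.
Here P = 'triangle ABC is equilateral' and Q = 'triangle ABC is isosceles'.

If not (triangle ABC is equilateral), then not (triangle ABC is isosceles).


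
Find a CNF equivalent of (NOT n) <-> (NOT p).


Step 1: Rewrite (¬n) ↔ (¬p) as ((¬n) → (¬p)) ∧ ((¬p) → (¬n)).
Step 2: Rewrite each implication as a disjunction.
Step 3: Eliminate any double negations (¬¬X = X).

(n OR (NOT p)) AND (p OR (NOT n))


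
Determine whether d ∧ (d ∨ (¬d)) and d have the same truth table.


Compare truth tables:
d | φ | ψ
---------
F | F | F
T | T | T
The columns φ and ψ agree on every row.

Yes, they are logically equivalent.


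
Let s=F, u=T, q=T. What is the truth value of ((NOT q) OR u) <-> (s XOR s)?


Substitute s=F, u=T, q=T:
NOT q = F
(NOT q) OR u = F OR T = T
s XOR s = F XOR F = F
((NOT q) OR u) <-> (s XOR s) = T <-> F = F

F


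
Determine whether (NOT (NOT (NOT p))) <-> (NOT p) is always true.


Build the truth table over {p}:
p | φ
-----
F | T
T | T
Every row evaluates to true.

Yes, it is a tautology.


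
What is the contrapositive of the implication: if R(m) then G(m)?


The contrapositive of (P → Q) is (¬Q → ¬P); it is logically equivalent to the original.
Here P = 'R(m)' and Q = 'G(m)'.

If not (G(m)), then not (R(m)).


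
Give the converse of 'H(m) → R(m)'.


The converse of (P → Q) is (Q → P). It is not in general equivalent to the original.
Here P = 'H(m)' and Q = 'R(m)'.

If R(m), then H(m).


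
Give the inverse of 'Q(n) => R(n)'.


The inverse of (P → Q) is (¬P → ¬Q). It is equivalent to the converse, not to the original.
Here P = 'Q(n)' and Q = 'R(n)'.

If not (Q(n)), then not (R(n)).


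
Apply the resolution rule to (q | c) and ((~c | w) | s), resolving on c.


The clauses contain complementary literals c and ~c.
Resolution eliminates this pair and disjoins the remaining literals (merging duplicates).

((q | s) | w)


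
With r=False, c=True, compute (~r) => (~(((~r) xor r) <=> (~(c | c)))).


Substitute r=False, c=True:
~r = True
~r = True
(~r) xor r = True xor False = True
c | c = True | True = True
~(c | c) = False
((~r) xor r) <=> (~(c | c)) = True <=> False = False
~(((~r) xor r) <=> (~(c | c))) = True
(~r) => (~(((~r) xor r) <=> (~(c | c)))) = True => True = True

True


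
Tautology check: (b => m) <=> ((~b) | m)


Build the truth table over {b, m}:
b | m | φ
---------
False | False | True
True | False | True
False | True | True
True | True | True
Every row evaluates to true.

Yes, it is a tautology.


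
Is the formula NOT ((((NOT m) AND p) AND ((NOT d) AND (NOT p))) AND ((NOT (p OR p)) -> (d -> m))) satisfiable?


Search for a satisfying assignment over {d, m, p}.
Try d=F, m=F, p=F: the formula evaluates to T.
A satisfying assignment exists.

Satisfiable.


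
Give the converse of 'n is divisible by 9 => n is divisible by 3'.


The converse of (P → Q) is (Q → P). It is not in general equivalent to the original.
Here P = 'n is divisible by 9' and Q = 'n is divisible by 3'.

If n is divisible by 3, then n is divisible by 9.


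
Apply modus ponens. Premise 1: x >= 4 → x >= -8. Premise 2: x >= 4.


Modus ponens: from (P → Q) and P, infer Q.
P = 'x >= 4' is asserted, and P → Q holds, so Q follows.

x >= -8.


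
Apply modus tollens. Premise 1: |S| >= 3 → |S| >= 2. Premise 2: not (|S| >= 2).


Modus tollens: from (P → Q) and ¬Q, infer ¬P.
Q = '|S| >= 2' is denied; since P → Q, P must also fail.

Not (|S| >= 3).


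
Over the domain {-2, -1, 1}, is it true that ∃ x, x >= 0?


Evaluate the predicate on each element: -2:F, -1:F, 1:T.
Witness x = 1 satisfies the predicate.

T


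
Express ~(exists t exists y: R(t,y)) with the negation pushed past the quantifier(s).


Negation flips each quantifier (∀↔∃) and negates the inner predicate.
¬(exists t exists y: φ) = forall t forall y: ¬φ.

forall t forall y: ~(R(t,y))


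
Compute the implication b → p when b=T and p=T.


Implication is false only when antecedent is true and consequent is false.
Substitute: b=T, p=T.
T → T evaluates to T.

T


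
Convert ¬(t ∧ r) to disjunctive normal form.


Step 1: Apply De Morgan: ¬(t ∧ r) = ¬t ∨ ¬r.

(¬t) ∨ (¬r)


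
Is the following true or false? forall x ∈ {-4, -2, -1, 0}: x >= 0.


Evaluate the predicate on each element: -4:False, -2:False, -1:False, 0:True.
Counterexample x = -4 fails the predicate.

False


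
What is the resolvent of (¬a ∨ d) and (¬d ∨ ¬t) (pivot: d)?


The clauses contain complementary literals d and ¬d.
Resolution eliminates this pair and disjoins the remaining literals (merging duplicates).

(¬a ∨ ¬t)


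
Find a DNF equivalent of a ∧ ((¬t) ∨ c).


Step 1: Distribute ∧ over ∨: a ∧ ((¬t) ∨ c) = (a ∧ (¬t)) ∨ (a ∧ c).

(a ∧ (¬t)) ∨ (a ∧ c)


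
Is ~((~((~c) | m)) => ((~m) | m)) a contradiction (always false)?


Truth table over {c, m}:
c | m | φ
---------
False | False | False
True | False | False
False | True | False
True | True | False
Every row is false.

Yes, it is a contradiction.


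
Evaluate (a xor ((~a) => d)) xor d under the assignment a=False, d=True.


Substitute a=False, d=True:
~a = True
(~a) => d = True => True = True
a xor ((~a) => d) = False xor True = True
(a xor ((~a) => d)) xor d = True xor True = False

False


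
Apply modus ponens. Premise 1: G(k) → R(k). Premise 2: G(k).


Modus ponens: from (P → Q) and P, infer Q.
P = 'G(k)' is asserted, and P → Q holds, so Q follows.

R(k).


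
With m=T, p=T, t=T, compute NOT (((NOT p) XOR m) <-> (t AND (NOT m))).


Substitute m=T, p=T, t=T:
NOT p = F
(NOT p) XOR m = F XOR T = T
NOT m = F
t AND (NOT m) = T AND F = F
((NOT p) XOR m) <-> (t AND (NOT m)) = T <-> F = F
NOT (((NOT p) XOR m) <-> (t AND (NOT m))) = T

T


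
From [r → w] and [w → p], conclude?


Hypothetical syllogism: from (P → Q) and (Q → R), infer (P → R).
Chain the two implications through the shared middle term 'w'.

r → p


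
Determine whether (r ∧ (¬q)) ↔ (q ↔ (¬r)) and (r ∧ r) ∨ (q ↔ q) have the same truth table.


Compare truth tables:
q | r | φ | ψ
-------------
F | F | T | T
T | F | F | T
F | T | T | T
T | T | T | T
They differ at row 2 (q=T, r=F): φ=F but ψ=T.

No, they are not logically equivalent.


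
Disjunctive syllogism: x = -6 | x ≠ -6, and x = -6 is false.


Disjunctive syllogism: from (P ∨ Q) and ¬P, infer Q.
One disjunct, 'x = -6', is ruled out; the other must hold.

x ≠ -6


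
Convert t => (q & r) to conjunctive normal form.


Step 1: Rewrite t → (q ∧ r) as ¬t ∨ (q ∧ r).
Step 2: Distribute ∨ over ∧.

((~t) | q) & ((~t) | r)


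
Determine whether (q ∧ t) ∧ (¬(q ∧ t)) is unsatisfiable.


Truth table over {q, t}:
q | t | φ
---------
F | F | F
T | F | F
F | T | F
T | T | F
Every row is false.

Yes, it is a contradiction.


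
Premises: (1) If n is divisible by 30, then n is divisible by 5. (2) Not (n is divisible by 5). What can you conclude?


Modus tollens: from (P → Q) and ¬Q, infer ¬P.
Q = 'n is divisible by 5' is denied; since P → Q, P must also fail.

Not (n is divisible by 30).


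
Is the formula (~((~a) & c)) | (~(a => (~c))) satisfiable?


Search for a satisfying assignment over {a, c}.
Try a=False, c=False: the formula evaluates to True.
A satisfying assignment exists.

Satisfiable.


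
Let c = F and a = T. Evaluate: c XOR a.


Exclusive or is true when exactly one operand is true.
Substitute: c=F, a=T.
F XOR T evaluates to T.

T


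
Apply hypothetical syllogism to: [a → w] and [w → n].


Hypothetical syllogism: from (P → Q) and (Q → R), infer (P → R).
Chain the two implications through the shared middle term 'w'.

a → n


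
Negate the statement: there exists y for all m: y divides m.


Negation flips each quantifier (∀↔∃) and negates the inner predicate.
¬(there exists y for all m: φ) = for all y there exists m: ¬φ.

for all y there exists m: NOT(y divides m)


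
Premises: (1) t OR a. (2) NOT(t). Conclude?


Disjunctive syllogism: from (P ∨ Q) and ¬P, infer Q.
One disjunct, 't', is ruled out; the other must hold.

a


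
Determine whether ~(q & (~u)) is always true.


Build the truth table over {q, u}:
q | u | φ
---------
False | False | True
True | False | False
False | True | True
True | True | True
Counterexample at row 2: with q=True, u=False, the formula is False.

No, it is not a tautology.


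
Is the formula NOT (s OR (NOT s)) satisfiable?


Check all 2 assignments over {s}:
s | φ
-----
F | F
T | F
No assignment makes the formula true.

Unsatisfiable.


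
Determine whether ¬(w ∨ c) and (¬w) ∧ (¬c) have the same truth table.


Compare truth tables:
c | w | φ | ψ
-------------
F | F | T | T
T | F | F | F
F | T | F | F
T | T | F | F
The columns φ and ψ agree on every row.

Yes, they are logically equivalent.


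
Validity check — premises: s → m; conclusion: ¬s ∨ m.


This matches the form of material implication: the conclusion follows in every model of the premises.

Valid.


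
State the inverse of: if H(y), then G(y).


The inverse of (P → Q) is (¬P → ¬Q). It is equivalent to the converse, not to the original.
Here P = 'H(y)' and Q = 'G(y)'.

If not (H(y)), then not (G(y)).


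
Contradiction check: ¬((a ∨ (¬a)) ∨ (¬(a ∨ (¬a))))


Truth table over {a}:
a | φ
-----
F | F
T | F
Every row is false.

Yes, it is a contradiction.


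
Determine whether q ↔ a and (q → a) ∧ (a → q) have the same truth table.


Compare truth tables:
a | q | φ | ψ
-------------
F | F | T | T
T | F | F | F
F | T | F | F
T | T | T | T
The columns φ and ψ agree on every row.

Yes, they are logically equivalent.


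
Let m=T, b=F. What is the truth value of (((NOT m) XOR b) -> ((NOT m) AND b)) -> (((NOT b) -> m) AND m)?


Substitute m=T, b=F:
NOT m = F
(NOT m) XOR b = F XOR F = F
NOT m = F
(NOT m) AND b = F AND F = F
((NOT m) XOR b) -> ((NOT m) AND b) = F -> F = T
NOT b = T
(NOT b) -> m = T -> T = T
((NOT b) -> m) AND m = T AND T = T
(((NOT m) XOR b) -> ((NOT m) AND b)) -> (((NOT b) -> m) AND m) = T -> T = T

T


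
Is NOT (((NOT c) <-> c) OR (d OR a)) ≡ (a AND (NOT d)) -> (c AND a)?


Compare truth tables:
a | c | d | φ | ψ
-----------------
F | F | F | T | T
T | F | F | F | F
F | T | F | T | T
T | T | F | F | T
F | F | T | F | T
T | F | T | F | T
F | T | T | F | T
T | T | T | F | T
They differ at row 4 (a=T, c=T, d=F): φ=F but ψ=T.

No, they are not logically equivalent.


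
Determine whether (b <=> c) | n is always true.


Build the truth table over {b, c, n}:
b | c | n | φ
-------------
False | False | False | True
True | False | False | False
False | True | False | False
True | True | False | True
False | False | True | True
True | False | True | True
False | True | True | True
True | True | True | True
Counterexample at row 2: with b=True, c=False, n=False, the formula is False.

No, it is not a tautology.


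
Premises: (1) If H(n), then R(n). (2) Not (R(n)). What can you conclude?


Modus tollens: from (P → Q) and ¬Q, infer ¬P.
Q = 'R(n)' is denied; since P → Q, P must also fail.

Not (H(n)).


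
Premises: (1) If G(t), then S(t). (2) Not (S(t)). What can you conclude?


Modus tollens: from (P → Q) and ¬Q, infer ¬P.
Q = 'S(t)' is denied; since P → Q, P must also fail.

Not (G(t)).


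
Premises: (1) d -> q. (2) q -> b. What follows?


Hypothetical syllogism: from (P → Q) and (Q → R), infer (P → R).
Chain the two implications through the shared middle term 'q'.

d -> b


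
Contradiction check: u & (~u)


Truth table over {u}:
u | φ
-----
False | False
True | False
Every row is false.

Yes, it is a contradiction.


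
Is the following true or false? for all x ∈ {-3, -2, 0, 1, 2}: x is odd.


Evaluate the predicate on each element: -3:T, -2:F, 0:F, 1:T, 2:F.
Counterexample x = -2 fails the predicate.

F


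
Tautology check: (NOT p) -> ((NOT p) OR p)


Build the truth table over {p}:
p | φ
-----
F | T
T | T
Every row evaluates to true.

Yes, it is a tautology.


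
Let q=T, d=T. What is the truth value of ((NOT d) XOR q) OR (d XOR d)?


Substitute q=T, d=T:
NOT d = F
(NOT d) XOR q = F XOR T = T
d XOR d = T XOR T = F
((NOT d) XOR q) OR (d XOR d) = T OR F = T

T


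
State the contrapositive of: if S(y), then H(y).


The contrapositive of (P → Q) is (¬Q → ¬P); it is logically equivalent to the original.
Here P = 'S(y)' and Q = 'H(y)'.

If not (H(y)), then not (S(y)).


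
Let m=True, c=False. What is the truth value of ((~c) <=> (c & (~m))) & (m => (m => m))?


Substitute m=True, c=False:
~c = True
~m = False
c & (~m) = False & False = False
(~c) <=> (c & (~m)) = True <=> False = False
m => m = True => True = True
m => (m => m) = True => True = True
((~c) <=> (c & (~m))) & (m => (m => m)) = False & True = False

False


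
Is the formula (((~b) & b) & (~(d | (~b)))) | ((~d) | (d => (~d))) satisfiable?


Search for a satisfying assignment over {b, d}.
Try b=False, d=False: the formula evaluates to True.
A satisfying assignment exists.

Satisfiable.


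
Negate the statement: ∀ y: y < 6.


¬(∀ x: φ) = ∃ x: ¬φ, and ¬(∃ x: φ) = ∀ x: ¬φ.
Apply to the universal statement.

∃ y: ¬(y < 6)


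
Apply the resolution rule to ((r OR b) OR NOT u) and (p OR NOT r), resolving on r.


The clauses contain complementary literals r and NOTr.
Resolution eliminates this pair and disjoins the remaining literals (merging duplicates).

((NOT u OR b) OR p)


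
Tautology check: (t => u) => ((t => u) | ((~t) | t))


Build the truth table over {t, u}:
t | u | φ
---------
False | False | True
True | False | True
False | True | True
True | True | True
Every row evaluates to true.

Yes, it is a tautology.


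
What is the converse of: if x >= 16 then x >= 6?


The converse of (P → Q) is (Q → P). It is not in general equivalent to the original.
Here P = 'x >= 16' and Q = 'x >= 6'.

If x >= 6, then x >= 16.


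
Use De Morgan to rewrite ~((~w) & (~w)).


De Morgan: the negation of a conjunction is the disjunction of the negations.
Distribute ~ across &, flipping it to |, and negate each literal.

w | w


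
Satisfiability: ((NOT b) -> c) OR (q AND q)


Search for a satisfying assignment over {b, c, q}.
Try b=T, c=F, q=F: the formula evaluates to T.
A satisfying assignment exists.

Satisfiable.


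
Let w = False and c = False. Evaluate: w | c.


Disjunction is false only when both operands are false.
Substitute: w=False, c=False.
False | False evaluates to False.

False


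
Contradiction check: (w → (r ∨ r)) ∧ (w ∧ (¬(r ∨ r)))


Truth table over {r, w}:
r | w | φ
---------
F | F | F
T | F | F
F | T | F
T | T | F
Every row is false.

Yes, it is a contradiction.


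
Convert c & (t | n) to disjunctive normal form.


Step 1: Distribute ∧ over ∨: c ∧ (t ∨ n) = (c ∧ t) ∨ (c ∧ n).

(c & t) | (c & n)


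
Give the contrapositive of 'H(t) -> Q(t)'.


The contrapositive of (P → Q) is (¬Q → ¬P); it is logically equivalent to the original.
Here P = 'H(t)' and Q = 'Q(t)'.

If not (Q(t)), then not (H(t)).


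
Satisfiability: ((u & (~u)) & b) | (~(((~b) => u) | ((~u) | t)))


Check all 8 assignments over {b, t, u}:
b | t | u | φ
-------------
False | False | False | False
True | False | False | False
False | True | False | False
True | True | False | False
False | False | True | False
True | False | True | False
False | True | True | False
True | True | True | False
No assignment makes the formula true.

Unsatisfiable.


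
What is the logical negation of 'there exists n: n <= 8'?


¬(for all x: φ) = there exists x: ¬φ, and ¬(there exists x: φ) = for all x: ¬φ.
Apply to the existential statement.

for all n: NOT(n <= 8)


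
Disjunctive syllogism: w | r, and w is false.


Disjunctive syllogism: from (P ∨ Q) and ¬P, infer Q.
One disjunct, 'w', is ruled out; the other must hold.

r


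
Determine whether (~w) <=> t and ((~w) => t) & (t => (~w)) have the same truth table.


Compare truth tables:
t | w | φ | ψ
-------------
False | False | False | False
True | False | True | True
False | True | True | True
True | True | False | False
The columns φ and ψ agree on every row.

Yes, they are logically equivalent.


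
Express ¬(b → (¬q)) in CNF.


Step 1: Rewrite b → (¬q) as ¬b ∨ (¬q).
Step 2: Negate: ¬(¬b ∨ (¬q)) = b ∧ ¬(¬q) (De Morgan + double negation).
Step 3: Eliminate any double negations (¬¬X = X).

b ∧ q


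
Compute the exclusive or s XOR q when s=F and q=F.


Exclusive or is true when exactly one operand is true.
Substitute: s=F, q=F.
F XOR F evaluates to F.

F


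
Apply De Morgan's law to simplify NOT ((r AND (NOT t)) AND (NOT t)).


De Morgan: the negation of a conjunction is the disjunction of the negations.
Distribute NOT across AND, flipping it to OR, and negate each literal.

((NOT r) OR t) OR t


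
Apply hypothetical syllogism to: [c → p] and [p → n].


Hypothetical syllogism: from (P → Q) and (Q → R), infer (P → R).
Chain the two implications through the shared middle term 'p'.

c → n


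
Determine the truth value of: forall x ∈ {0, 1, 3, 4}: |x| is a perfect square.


Evaluate the predicate on each element: 0:True, 1:True, 3:False, 4:True.
Counterexample x = 3 fails the predicate.

False


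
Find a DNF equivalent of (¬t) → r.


Step 1: Rewrite (¬t) → r as ¬(¬t) ∨ r.
Step 2: Eliminate any double negations (¬¬X = X).

t ∨ r


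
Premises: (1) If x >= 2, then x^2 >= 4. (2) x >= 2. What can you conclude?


Modus ponens: from (P → Q) and P, infer Q.
P = 'x >= 2' is asserted, and P → Q holds, so Q follows.

x^2 >= 4.


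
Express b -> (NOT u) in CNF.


Step 1: Rewrite b → (¬u) as ¬b ∨ (¬u).

(NOT b) OR (NOT u)


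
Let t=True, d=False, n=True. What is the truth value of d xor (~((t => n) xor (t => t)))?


Substitute t=True, d=False, n=True:
t => n = True => True = True
t => t = True => True = True
(t => n) xor (t => t) = True xor True = False
~((t => n) xor (t => t)) = True
d xor (~((t => n) xor (t => t))) = False xor True = True

True


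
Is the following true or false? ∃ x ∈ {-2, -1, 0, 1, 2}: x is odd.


Evaluate the predicate on each element: -2:F, -1:T, 0:F, 1:T, 2:F.
Witness x = -1 satisfies the predicate.

T


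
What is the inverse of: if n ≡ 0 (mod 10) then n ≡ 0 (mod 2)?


The inverse of (P → Q) is (¬P → ¬Q). It is equivalent to the converse, not to the original.
Here P = 'n ≡ 0 (mod 10)' and Q = 'n ≡ 0 (mod 2)'.

If not (n ≡ 0 (mod 10)), then not (n ≡ 0 (mod 2)).


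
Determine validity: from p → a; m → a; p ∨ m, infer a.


This matches the form of proof by cases: the conclusion follows in every model of the premises.

Valid.


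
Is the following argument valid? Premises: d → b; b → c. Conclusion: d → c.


This matches the form of hypothetical syllogism: the conclusion follows in every model of the premises.

Valid.


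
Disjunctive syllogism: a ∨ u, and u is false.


Disjunctive syllogism: from (P ∨ Q) and ¬P, infer Q.
One disjunct, 'u', is ruled out; the other must hold.

a


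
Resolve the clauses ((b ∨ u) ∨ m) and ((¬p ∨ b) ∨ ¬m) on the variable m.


The clauses contain complementary literals m and ¬m.
Resolution eliminates this pair and disjoins the remaining literals (merging duplicates).

((u ∨ b) ∨ ¬p)


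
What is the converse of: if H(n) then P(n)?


The converse of (P → Q) is (Q → P). It is not in general equivalent to the original.
Here P = 'H(n)' and Q = 'P(n)'.

If P(n), then H(n).


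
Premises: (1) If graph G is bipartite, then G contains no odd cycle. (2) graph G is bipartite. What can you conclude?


Modus ponens: from (P → Q) and P, infer Q.
P = 'graph G is bipartite' is asserted, and P → Q holds, so Q follows.

G contains no odd cycle.


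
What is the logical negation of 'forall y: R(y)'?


¬(forall x: φ) = exists x: ¬φ, and ¬(exists x: φ) = forall x: ¬φ.
Apply to the universal statement.

exists y: ~(R(y))


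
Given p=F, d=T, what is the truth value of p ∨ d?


Disjunction is false only when both operands are false.
Substitute: p=F, d=T.
F ∨ T evaluates to T.

T


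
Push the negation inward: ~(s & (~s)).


De Morgan: the negation of a conjunction is the disjunction of the negations.
Distribute ~ across &, flipping it to |, and negate each literal.

(~s) | s


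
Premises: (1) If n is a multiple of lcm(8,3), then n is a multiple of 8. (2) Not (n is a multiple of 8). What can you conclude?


Modus tollens: from (P → Q) and ¬Q, infer ¬P.
Q = 'n is a multiple of 8' is denied; since P → Q, P must also fail.

Not (n is a multiple of lcm(8,3)).


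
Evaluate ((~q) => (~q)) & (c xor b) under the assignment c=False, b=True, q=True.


Substitute c=False, b=True, q=True:
~q = False
~q = False
(~q) => (~q) = False => False = True
c xor b = False xor True = True
((~q) => (~q)) & (c xor b) = True & True = True

True


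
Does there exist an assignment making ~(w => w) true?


Check all 2 assignments over {w}:
w | φ
-----
False | False
True | False
No assignment makes the formula true.

Unsatisfiable.


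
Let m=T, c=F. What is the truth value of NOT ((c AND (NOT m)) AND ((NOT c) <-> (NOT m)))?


Substitute m=T, c=F:
NOT m = F
c AND (NOT m) = F AND F = F
NOT c = T
NOT m = F
(NOT c) <-> (NOT m) = T <-> F = F
(c AND (NOT m)) AND ((NOT c) <-> (NOT m)) = F AND F = F
NOT ((c AND (NOT m)) AND ((NOT c) <-> (NOT m))) = T

T


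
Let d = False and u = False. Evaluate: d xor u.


Exclusive or is true when exactly one operand is true.
Substitute: d=False, u=False.
False xor False evaluates to False.

False


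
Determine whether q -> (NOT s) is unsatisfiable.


Truth table over {q, s}:
q | s | φ
---------
F | F | T
T | F | T
F | T | T
T | T | F
Satisfying assignment at row 1: q=F, s=F gives T.

No, it is not a contradiction.


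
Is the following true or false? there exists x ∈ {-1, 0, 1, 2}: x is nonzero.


Evaluate the predicate on each element: -1:T, 0:F, 1:T, 2:T.
Witness x = -1 satisfies the predicate.

T


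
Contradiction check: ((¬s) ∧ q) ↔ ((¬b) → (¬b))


Truth table over {b, q, s}:
b | q | s | φ
-------------
F | F | F | F
T | F | F | F
F | T | F | T
T | T | F | T
F | F | T | F
T | F | T | F
F | T | T | F
T | T | T | F
Satisfying assignment at row 3: b=F, q=T, s=F gives T.

No, it is not a contradiction.


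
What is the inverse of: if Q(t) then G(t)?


The inverse of (P → Q) is (¬P → ¬Q). It is equivalent to the converse, not to the original.
Here P = 'Q(t)' and Q = 'G(t)'.

If not (Q(t)), then not (G(t)).


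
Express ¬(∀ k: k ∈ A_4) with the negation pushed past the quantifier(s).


¬(∀ x: φ) = ∃ x: ¬φ, and ¬(∃ x: φ) = ∀ x: ¬φ.
Apply to the universal statement.

∃ k: ¬(k ∈ A_4)


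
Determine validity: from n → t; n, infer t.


This matches the form of modus ponens: the conclusion follows in every model of the premises.

Valid.


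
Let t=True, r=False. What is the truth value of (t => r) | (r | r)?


Substitute t=True, r=False:
t => r = True => False = False
r | r = False | False = False
(t => r) | (r | r) = False | False = False

False


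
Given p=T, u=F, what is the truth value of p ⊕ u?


Exclusive or is true when exactly one operand is true.
Substitute: p=T, u=F.
T ⊕ F evaluates to T.

T


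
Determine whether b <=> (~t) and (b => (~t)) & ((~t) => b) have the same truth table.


Compare truth tables:
b | t | φ | ψ
-------------
False | False | False | False
True | False | True | True
False | True | True | True
True | True | False | False
The columns φ and ψ agree on every row.

Yes, they are logically equivalent.


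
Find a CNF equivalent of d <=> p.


Step 1: Rewrite d ↔ p as (d → p) ∧ (p → d).
Step 2: Rewrite each implication as a disjunction.

((~d) | p) & ((~p) | d)


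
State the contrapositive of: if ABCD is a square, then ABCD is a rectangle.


The contrapositive of (P → Q) is (¬Q → ¬P); it is logically equivalent to the original.
Here P = 'ABCD is a square' and Q = 'ABCD is a rectangle'.

If not (ABCD is a rectangle), then not (ABCD is a square).


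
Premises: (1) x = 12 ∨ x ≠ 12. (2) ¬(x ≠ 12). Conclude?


Disjunctive syllogism: from (P ∨ Q) and ¬P, infer Q.
One disjunct, 'x ≠ 12', is ruled out; the other must hold.

x = 12


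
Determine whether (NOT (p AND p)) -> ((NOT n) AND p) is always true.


Build the truth table over {n, p}:
n | p | φ
---------
F | F | F
T | F | F
F | T | T
T | T | T
Counterexample at row 1: with n=F, p=F, the formula is F.

No, it is not a tautology.


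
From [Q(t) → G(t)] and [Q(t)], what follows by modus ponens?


Modus ponens: from (P → Q) and P, infer Q.
P = 'Q(t)' is asserted, and P → Q holds, so Q follows.

G(t).


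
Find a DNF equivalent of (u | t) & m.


Step 1: Distribute ∧ over ∨: (u ∨ t) ∧ m = (u ∧ m) ∨ (t ∧ m).

(u & m) | (t & m)


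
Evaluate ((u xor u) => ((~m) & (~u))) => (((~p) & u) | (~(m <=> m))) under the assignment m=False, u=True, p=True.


Substitute m=False, u=True, p=True:
… (earlier sub-steps elided)
~m = True
~u = False
(~m) & (~u) = True & False = False
(u xor u) => ((~m) & (~u)) = False => False = True
~p = False
(~p) & u = False & True = False
m <=> m = False <=> False = True
~(m <=> m) = False
((~p) & u) | (~(m <=> m)) = False | False = False
((u xor u) => ((~m) & (~u))) => (((~p) & u) | (~(m <=> m))) = True => False = False

False


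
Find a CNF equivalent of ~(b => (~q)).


Step 1: Rewrite b → (¬q) as ¬b ∨ (¬q).
Step 2: Negate: ¬(¬b ∨ (¬q)) = b ∧ ¬(¬q) (De Morgan + double negation).
Step 3: Eliminate any double negations (¬¬X = X).

b & q


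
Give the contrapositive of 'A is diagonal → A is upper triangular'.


The contrapositive of (P → Q) is (¬Q → ¬P); it is logically equivalent to the original.
Here P = 'A is diagonal' and Q = 'A is upper triangular'.

If not (A is upper triangular), then not (A is diagonal).


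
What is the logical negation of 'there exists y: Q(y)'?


¬(for all x: φ) = there exists x: ¬φ, and ¬(there exists x: φ) = for all x: ¬φ.
Apply to the existential statement.

for all y: NOT(Q(y))


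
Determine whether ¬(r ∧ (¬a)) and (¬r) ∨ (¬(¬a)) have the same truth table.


Compare truth tables:
a | r | φ | ψ
-------------
F | F | T | T
T | F | T | T
F | T | F | F
T | T | T | T
The columns φ and ψ agree on every row.

Yes, they are logically equivalent.


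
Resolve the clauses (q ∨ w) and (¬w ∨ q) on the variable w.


The clauses contain complementary literals w and ¬w.
Resolution eliminates this pair and disjoins the remaining literals (merging duplicates).

q


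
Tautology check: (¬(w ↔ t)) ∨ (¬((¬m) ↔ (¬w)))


Build the truth table over {m, t, w}:
m | t | w | φ
-------------
F | F | F | F
T | F | F | T
F | T | F | T
T | T | F | T
F | F | T | T
T | F | T | T
F | T | T | T
T | T | T | F
Counterexample at row 1: with m=F, t=F, w=F, the formula is F.

No, it is not a tautology.


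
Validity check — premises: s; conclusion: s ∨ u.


This matches the form of disjunction introduction: the conclusion follows in every model of the premises.

Valid.


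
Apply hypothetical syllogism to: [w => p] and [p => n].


Hypothetical syllogism: from (P → Q) and (Q → R), infer (P → R).
Chain the two implications through the shared middle term 'p'.

w => n
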